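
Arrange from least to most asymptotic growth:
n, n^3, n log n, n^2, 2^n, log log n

Ordered by growth rate: log log n < n < n log n < n^2 < n^3 < 2^n.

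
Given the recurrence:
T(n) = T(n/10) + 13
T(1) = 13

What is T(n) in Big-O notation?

Each step divides n by 10 and adds 13. After log_10(n) steps, T(n) = O(log n).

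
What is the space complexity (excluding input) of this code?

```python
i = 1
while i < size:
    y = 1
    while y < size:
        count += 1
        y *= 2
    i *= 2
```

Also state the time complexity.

Space complexity: O(1).
Only a constant amount of auxiliary storage is used; nothing grows with n.
Time complexity: O(log^2 n).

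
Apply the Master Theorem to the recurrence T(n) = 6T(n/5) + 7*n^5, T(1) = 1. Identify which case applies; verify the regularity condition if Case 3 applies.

a=6, b=5, f(n)=7*n^5.
log_5(6) = 1.113 < 5.
f(n) = Omega(n^(1.113+epsilon)) for some epsilon > 0, so Case 3 is the candidate.
Regularity: a*f(n/b) = 6*7*(n/5)^5 = (6/3125)*7*n^5 <= c*f(n) with c = 6/3125 < 1. Satisfied.
Case 3: T(n) = Theta(n^5).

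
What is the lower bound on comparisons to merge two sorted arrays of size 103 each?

To merge two sorted arrays of size 103, we need at least 205 comparisons in the worst case. An adversary can force every element to be compared.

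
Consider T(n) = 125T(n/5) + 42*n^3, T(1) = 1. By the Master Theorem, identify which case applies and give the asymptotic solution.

a=125, b=5, f(n)=42*n^3.
log_5(125) = 3, so n^(log_b(a)) = n^3.
f(n) = Theta(n^3), so Case 2 applies.
T(n) = Theta(n^3 log n).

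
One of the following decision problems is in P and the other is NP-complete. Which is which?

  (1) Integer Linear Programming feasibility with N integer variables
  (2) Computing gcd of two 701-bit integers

(1) is NP-complete: ILP feasibility is NP-complete (LP relaxation is in P).
(2) is P: the Euclidean algorithm runs in polynomial time in the bit-length.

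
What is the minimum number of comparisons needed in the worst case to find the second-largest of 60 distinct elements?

Lower bound: finding the max needs 60-1 comparisons. By the adversary weight-doubling argument, the max must personally win >= ceil(log_2(60)) = 6 comparisons; the 2nd-largest is among those 6 losers, needing 6-1 more comparisons. Total >= 60-1 + 6-1 = 64. A balanced knockout tournament achieves this.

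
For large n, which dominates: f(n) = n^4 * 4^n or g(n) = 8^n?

g(n) = 8^n grows faster: 8^n / (n^4 4^n) = (8/4)^n / n^4 -> infinity since 8/4 > 1.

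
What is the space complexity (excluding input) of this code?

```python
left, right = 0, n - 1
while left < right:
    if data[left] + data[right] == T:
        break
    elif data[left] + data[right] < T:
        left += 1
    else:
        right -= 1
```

Space complexity: O(1).
Only a constant amount of auxiliary storage is used; nothing grows with n.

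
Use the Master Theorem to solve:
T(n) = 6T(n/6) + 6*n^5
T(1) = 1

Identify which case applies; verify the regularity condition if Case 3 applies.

a=6, b=6, f(n)=6*n^5.
log_6(6) = 1 < 5.
f(n) = Omega(n^(1+epsilon)) for some epsilon > 0, so Case 3 is the candidate.
Regularity: a*f(n/b) = 6*6*(n/6)^5 = (6/7776)*6*n^5 <= c*f(n) with c = 6/7776 < 1. Satisfied.
Case 3: T(n) = Theta(n^5).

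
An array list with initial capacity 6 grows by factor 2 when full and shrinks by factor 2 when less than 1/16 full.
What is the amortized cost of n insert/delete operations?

Using potential function Phi = |2*size - capacity|. Resizing costs are offset by potential release. Amortized O(1) per operation.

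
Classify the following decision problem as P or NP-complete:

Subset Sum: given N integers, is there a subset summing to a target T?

This problem is NP-complete: one of Karp's 21 NP-complete problems.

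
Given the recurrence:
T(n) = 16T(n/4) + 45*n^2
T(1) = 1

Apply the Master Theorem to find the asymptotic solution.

a=16, b=4, f(n)=45*n^2. log_4(16) = 2. Case 2: T(n) = O(n^2 log n).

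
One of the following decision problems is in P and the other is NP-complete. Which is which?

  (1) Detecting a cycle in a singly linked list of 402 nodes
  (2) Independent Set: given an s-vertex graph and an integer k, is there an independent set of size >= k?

(1) is P: Floyd's tortoise-and-hare runs in O(n) time, O(1) space.
(2) is NP-complete: complement of Clique (with k part of the input).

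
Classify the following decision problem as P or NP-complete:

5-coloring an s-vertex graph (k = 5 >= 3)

This problem is NP-complete: graph k-coloring for k>=3 is NP-complete by reduction from 3-SAT.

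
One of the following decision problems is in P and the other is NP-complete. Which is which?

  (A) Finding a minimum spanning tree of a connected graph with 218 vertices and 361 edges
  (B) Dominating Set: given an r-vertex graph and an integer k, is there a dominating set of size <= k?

(A) is P: Kruskal's / Prim's algorithms run in polynomial time.
(B) is NP-complete: reduces from Set Cover (with k part of the input).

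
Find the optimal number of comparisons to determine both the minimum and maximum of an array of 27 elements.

Naive approach: 52 comparisons (26 for max + 26 for min).
Optimal: Compare elements in pairs first (floor(n/2) = 13 comparisons), then find max among winners and min among losers (13 comparisons each).
Total: ceil(3n/2) - 2 = 39 comparisons. An adversary argument shows this is also a lower bound.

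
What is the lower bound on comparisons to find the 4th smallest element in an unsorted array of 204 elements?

Finding the 4th smallest of 204 elements requires Omega(n) comparisons. Every element must participate in at least one comparison; otherwise it could be the 4th smallest.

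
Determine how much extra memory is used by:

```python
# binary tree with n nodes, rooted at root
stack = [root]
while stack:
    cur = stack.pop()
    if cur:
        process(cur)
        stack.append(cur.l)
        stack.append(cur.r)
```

Space complexity: O(n).
Auxiliary storage grows linearly with the input size n in the worst case.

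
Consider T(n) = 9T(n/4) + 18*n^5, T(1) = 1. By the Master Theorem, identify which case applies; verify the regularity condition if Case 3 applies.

a=9, b=4, f(n)=18*n^5.
log_4(9) = 1.585 < 5.
f(n) = Omega(n^(1.585+epsilon)) for some epsilon > 0, so Case 3 is the candidate.
Regularity: a*f(n/b) = 9*18*(n/4)^5 = (9/1024)*18*n^5 <= c*f(n) with c = 9/1024 < 1. Satisfied.
Case 3: T(n) = Theta(n^5).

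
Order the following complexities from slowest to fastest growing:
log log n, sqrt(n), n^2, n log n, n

Ordered by growth rate: log log n < sqrt(n) < n < n log n < n^2.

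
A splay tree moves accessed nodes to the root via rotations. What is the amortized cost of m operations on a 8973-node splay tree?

Using a potential function Phi = sum of log(size of subtree) for each node, each splay operation has amortized cost O(log n) where n = 8973. Bad individual operations (O(n)) are offset by decreased potential.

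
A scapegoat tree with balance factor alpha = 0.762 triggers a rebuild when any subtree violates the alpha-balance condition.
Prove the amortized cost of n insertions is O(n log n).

Define potential Phi = c * sum of |size(left(v)) - size(right(v))| over all nodes. An insertion at depth d costs O(d) = O(log n) and increases Phi by O(log n). When a rebuild of subtree of size s occurs, it costs O(s) but reduces Phi by Omega(s). With alpha = 0.762, between rebuilds Omega(s) insertions must occur. Amortized cost per insertion: O(log n).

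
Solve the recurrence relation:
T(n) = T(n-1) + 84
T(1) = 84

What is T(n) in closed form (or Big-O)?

Unrolling: T(n) = T(n-1) + 84 = T(n-2) + 2*84 = ... = T(1) + (n-1)*84 = 84 + (n-1)*84 = 84n.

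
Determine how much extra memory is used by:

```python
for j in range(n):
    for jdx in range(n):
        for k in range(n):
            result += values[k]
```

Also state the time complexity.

Space complexity: O(1).
Only a constant amount of auxiliary storage is used; nothing grows with n.
Time complexity: O(n^3).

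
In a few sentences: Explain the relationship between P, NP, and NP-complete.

P: solvable in polynomial time. NP: verifiable in polynomial time. NP-complete: in NP and at least as hard as every problem in NP (via polynomial reduction). P is a subset of NP. If any NP-complete problem is in P, then P = NP.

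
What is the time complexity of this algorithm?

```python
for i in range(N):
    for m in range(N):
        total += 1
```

Time complexity: O(n^2).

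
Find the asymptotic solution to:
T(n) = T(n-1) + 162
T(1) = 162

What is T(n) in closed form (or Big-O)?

Unrolling: T(n) = T(n-1) + 162 = T(n-2) + 2*162 = ... = T(1) + (n-1)*162 = 162 + (n-1)*162 = 162n.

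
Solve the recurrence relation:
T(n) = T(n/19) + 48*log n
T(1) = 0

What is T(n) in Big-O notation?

Each of the log_19(n) levels adds O(log n). T(n) = O(log^2 n).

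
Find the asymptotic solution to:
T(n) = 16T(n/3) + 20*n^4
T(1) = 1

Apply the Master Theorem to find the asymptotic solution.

a=16, b=3, f(n)=20*n^4. log_3(16) = 2.524 < 4. Case 3: T(n) = O(n^4).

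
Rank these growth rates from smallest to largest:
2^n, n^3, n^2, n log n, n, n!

Ordered by growth rate: n < n log n < n^2 < n^3 < 2^n < n!.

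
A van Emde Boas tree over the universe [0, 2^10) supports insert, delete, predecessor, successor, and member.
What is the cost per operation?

vEB recursively partitions [0, 1024) into sqrt(u) clusters of size sqrt(u). Each operation recurses into either one cluster or the summary, never both: T(u) = T(sqrt(u)) + O(1) => T(u) = O(log log u) = O(log 10). This is worst-case, not just amortized.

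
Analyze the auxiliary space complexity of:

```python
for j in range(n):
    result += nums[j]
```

Space complexity: O(1).
Only a constant amount of auxiliary storage is used; nothing grows with n.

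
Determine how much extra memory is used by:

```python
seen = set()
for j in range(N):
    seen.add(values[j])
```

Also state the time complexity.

Space complexity: O(n).
Auxiliary storage grows linearly with the input size n in the worst case.
Time complexity: O(n).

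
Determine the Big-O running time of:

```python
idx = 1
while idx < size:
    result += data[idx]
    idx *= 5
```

Time complexity: O(log n).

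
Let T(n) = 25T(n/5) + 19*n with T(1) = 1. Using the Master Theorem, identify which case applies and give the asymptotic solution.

a=25, b=5, f(n)=19*n.
log_5(25) = 2 > 1.
Since f(n) = O(n^1) is polynomially smaller than n^2, Case 1 applies.
T(n) = Theta(n^2).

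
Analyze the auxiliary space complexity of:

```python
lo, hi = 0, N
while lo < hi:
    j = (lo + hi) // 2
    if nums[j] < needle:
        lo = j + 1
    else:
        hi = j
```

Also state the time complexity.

Space complexity: O(1).
Only a constant amount of auxiliary storage is used; nothing grows with n.
Time complexity: O(log n).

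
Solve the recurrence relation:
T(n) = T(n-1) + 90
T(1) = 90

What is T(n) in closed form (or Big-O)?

Unrolling: T(n) = T(n-1) + 90 = T(n-2) + 2*90 = ... = T(1) + (n-1)*90 = 90 + (n-1)*90 = 90n.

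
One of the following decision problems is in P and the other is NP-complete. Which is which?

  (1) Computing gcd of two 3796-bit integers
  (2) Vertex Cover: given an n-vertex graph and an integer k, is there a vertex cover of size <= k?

(1) is P: the Euclidean algorithm runs in polynomial time in the bit-length.
(2) is NP-complete: one of Karp's 21 NP-complete problems (with k part of the input; for any fixed constant k it is in P).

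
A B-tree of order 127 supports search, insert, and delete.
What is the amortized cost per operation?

B-tree of order 127 has height O(log_127 n). Each operation traverses the tree height. Splits during insert and merges during delete are O(1) each and occur at most once per level. Total cost per operation: O(log_127 n).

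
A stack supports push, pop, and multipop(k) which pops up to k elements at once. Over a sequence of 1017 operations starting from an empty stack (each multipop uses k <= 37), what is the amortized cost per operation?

Each element is pushed exactly once and popped at most once (whether by pop or as part of a multipop). So the total number of individual pops over the whole sequence is at most the number of pushes, which is at most 1017. Total work <= 2 * 1017, hence O(1) amortized per operation.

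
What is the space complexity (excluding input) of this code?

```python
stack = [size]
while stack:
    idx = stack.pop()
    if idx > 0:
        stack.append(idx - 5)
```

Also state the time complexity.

Space complexity: O(1).
Only a constant amount of auxiliary storage is used; nothing grows with n.
Time complexity: O(n).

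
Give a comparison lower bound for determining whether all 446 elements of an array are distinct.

In the algebraic decision-tree model, the YES region for element distinctness on 446 elements has 446! connected components (one per ordering). Ben-Or's theorem then gives a lower bound of Omega(log(n!)) = Omega(n log n).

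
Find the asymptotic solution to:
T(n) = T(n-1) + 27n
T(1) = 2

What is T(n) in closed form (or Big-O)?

Unrolling: T(n) = 2 + 27*(2 + 3 + ... + n) = 2 + 27*(n(n+1)/2 - 1) = O(n^2).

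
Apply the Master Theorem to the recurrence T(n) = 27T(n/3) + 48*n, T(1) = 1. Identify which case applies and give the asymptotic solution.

a=27, b=3, f(n)=48*n.
log_3(27) = 3 > 1.
Since f(n) = O(n^1) is polynomially smaller than n^3, Case 1 applies.
T(n) = Theta(n^3).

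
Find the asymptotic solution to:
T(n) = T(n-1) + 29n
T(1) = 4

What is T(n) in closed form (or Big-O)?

Unrolling: T(n) = 4 + 29*(2 + 3 + ... + n) = 4 + 29*(n(n+1)/2 - 1) = O(n^2).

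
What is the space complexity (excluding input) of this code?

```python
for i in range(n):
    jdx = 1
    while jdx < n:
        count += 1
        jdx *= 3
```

Space complexity: O(1).
Only a constant amount of auxiliary storage is used; nothing grows with n.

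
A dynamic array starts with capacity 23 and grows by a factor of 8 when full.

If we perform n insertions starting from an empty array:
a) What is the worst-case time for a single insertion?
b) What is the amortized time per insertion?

(a) Worst-case single insertion: O(n) -- when the array is full at capacity c, the resize copies all c elements, and c can be Theta(n).
(b) Resizes happen at sizes 23, 184, 1472, ... Total copy cost for n insertions: 23 + 184 + ... = O(n) (geometric series with ratio 1/8). Amortized cost per insertion: O(n)/n = O(1).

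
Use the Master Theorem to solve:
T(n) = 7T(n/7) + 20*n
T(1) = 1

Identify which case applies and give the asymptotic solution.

a=7, b=7, f(n)=20*n.
log_7(7) = 1, so n^(log_b(a)) = n.
f(n) = Theta(n), so Case 2 applies.
T(n) = Theta(n log n).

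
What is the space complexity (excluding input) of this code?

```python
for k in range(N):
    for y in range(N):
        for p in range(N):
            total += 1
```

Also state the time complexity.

Space complexity: O(1).
Only a constant amount of auxiliary storage is used; nothing grows with n.
Time complexity: O(n^3).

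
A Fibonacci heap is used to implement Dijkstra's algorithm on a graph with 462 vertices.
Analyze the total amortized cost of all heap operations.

Dijkstra performs 462 insert, 462 extract-min, and at most E decrease-key operations. With Fibonacci heap: insert O(1) amortized, extract-min O(log n) amortized, decrease-key O(1) amortized. Total with n = 462: O(n * 1 + n * log n + E * 1) = O(n log n + E).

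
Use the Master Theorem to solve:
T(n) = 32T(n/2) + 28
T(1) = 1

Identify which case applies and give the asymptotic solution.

a=32, b=2, f(n)=28.
log_2(32) = 5 > 0.
Since f(n) = O(n^0) is polynomially smaller than n^5, Case 1 applies.
T(n) = Theta(n^5).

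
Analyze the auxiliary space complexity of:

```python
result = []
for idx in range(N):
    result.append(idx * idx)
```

Space complexity: O(n).
Auxiliary storage grows linearly with the input size n in the worst case.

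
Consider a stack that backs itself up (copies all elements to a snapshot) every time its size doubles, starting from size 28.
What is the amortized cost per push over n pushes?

Backups occur at sizes 28, 56, 112, ..., copying 28 + 56 + 112 + ... <= 2n elements total (geometric series). Spread over n pushes, the amortized backup cost is O(1) per push.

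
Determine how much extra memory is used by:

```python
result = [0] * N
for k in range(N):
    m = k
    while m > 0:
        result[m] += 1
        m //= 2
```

Space complexity: O(n).
Auxiliary storage grows linearly with the input size n in the worst case.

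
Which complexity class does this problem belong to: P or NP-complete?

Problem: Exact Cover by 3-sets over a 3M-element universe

This problem is NP-complete: one of Karp's 21 NP-complete problems.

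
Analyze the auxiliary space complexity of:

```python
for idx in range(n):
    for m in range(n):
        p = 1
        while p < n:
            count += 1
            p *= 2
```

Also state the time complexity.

Space complexity: O(1).
Only a constant amount of auxiliary storage is used; nothing grows with n.
Time complexity: O(n^2 log n).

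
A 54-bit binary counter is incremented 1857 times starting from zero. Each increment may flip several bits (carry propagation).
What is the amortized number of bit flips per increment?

Bit i flips on every 2^i-th increment, so over 1857 increments bit i flips floor(1857/2^i) times. Summing over i: total flips < 2 * 1857. Amortized: < 2 = O(1) per increment.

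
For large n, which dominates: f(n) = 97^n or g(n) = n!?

g(n) = n! grows faster: n!/97^n -> infinity by Stirling.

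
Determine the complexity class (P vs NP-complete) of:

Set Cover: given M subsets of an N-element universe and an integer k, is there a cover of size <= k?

This problem is NP-complete: one of Karp's 21 NP-complete problems (with k part of the input).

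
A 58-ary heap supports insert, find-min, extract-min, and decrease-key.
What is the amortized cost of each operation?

The 58-ary heap has height O(log_58 n). Insert sifts up: O(log_58 n). Find-min reads the root: O(1). Extract-min sifts down comparing 58 children per level: O(58 * log_58 n). Decrease-key sifts up: O(log_58 n).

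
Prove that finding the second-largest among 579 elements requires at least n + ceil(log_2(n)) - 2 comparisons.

Lower bound (adversary): identifying the maximum requires 579-1 comparisons (each eliminates one candidate). Assign weight 1 to each element; on each comparison the adversary lets the heavier side win and gives it the loser's weight. The max ends with weight 579, but each comparison it wins at most doubles its weight, so the max must win >= ceil(log_2(579)) = 10 comparisons. The second-largest is one of those 10 direct losers to the max, and identifying which one is largest needs >= 10-1 further comparisons. Total >= 579-1 + 10-1 = 587.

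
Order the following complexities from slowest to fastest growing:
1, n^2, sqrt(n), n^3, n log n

Ordered by growth rate: 1 < sqrt(n) < n log n < n^2 < n^3.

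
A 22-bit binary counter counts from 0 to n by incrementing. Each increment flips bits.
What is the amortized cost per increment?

Bit i flips every 2^i increments. Total flips over n increments: sum_{i=0}^{22} n/2^i < 2n. Amortized cost: 2n/n = O(1).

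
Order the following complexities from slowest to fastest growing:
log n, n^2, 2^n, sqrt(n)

Ordered by growth rate: log n < sqrt(n) < n^2 < 2^n.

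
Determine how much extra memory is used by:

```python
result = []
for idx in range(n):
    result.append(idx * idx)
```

Space complexity: O(n).
Auxiliary storage grows linearly with the input size n in the worst case.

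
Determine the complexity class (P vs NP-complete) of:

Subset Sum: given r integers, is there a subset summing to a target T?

This problem is NP-complete: one of Karp's 21 NP-complete problems.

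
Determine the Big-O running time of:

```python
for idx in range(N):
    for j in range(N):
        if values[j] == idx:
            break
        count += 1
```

Time complexity: O(n^2).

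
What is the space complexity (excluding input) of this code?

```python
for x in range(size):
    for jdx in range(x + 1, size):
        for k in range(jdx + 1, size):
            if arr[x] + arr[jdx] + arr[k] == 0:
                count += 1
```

Space complexity: O(1).
Only a constant amount of auxiliary storage is used; nothing grows with n.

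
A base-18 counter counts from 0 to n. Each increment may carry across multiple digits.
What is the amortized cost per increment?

Digit at position i changes every 18^i increments. Total digit changes over n increments: n * 18/(18-1) = O(n). Amortized: O(1).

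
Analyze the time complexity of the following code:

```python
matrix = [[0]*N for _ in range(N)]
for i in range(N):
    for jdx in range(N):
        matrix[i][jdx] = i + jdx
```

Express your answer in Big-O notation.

Time complexity: O(n^2).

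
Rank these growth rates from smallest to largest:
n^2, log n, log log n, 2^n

Ordered by growth rate: log log n < log n < n^2 < 2^n.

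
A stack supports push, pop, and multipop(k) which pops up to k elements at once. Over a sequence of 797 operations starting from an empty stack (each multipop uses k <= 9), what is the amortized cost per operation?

Each element is pushed exactly once and popped at most once (whether by pop or as part of a multipop). So the total number of individual pops over the whole sequence is at most the number of pushes, which is at most 797. Total work <= 2 * 797, hence O(1) amortized per operation.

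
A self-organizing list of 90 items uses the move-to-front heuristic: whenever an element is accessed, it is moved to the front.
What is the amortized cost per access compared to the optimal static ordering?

With potential Phi = number of inversions between the MTF list and the optimal static list (at most C(90,2)), each access has amortized cost at most 2 * (cost under optimal static ordering). This is the move-to-front 2-competitiveness result.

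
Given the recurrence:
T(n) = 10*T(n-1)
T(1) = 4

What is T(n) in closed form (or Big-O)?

Each step multiplies by 10. T(n) = T(1)*10^(n-1) = 4*10^(n-1).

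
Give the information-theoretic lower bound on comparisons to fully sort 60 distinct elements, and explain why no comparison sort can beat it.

A comparison sort is a binary decision tree whose leaves are the 60! = 8320987112741390144276341183223364380754172606361245952449277696409600000000000000 possible output permutations. A binary tree with L leaves has height >= ceil(log_2(L)). So any comparison sort needs >= ceil(log_2(60!)) = 273 comparisons in the worst case.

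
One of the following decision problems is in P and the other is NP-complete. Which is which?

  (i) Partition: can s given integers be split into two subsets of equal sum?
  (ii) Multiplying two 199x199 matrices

(i) is NP-complete: Subset Sum reduces to it (one of Karp's 21 NP-complete problems).
(ii) is P: the schoolbook algorithm runs in O(n^3).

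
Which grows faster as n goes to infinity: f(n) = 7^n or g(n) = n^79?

f(n) = 7^n grows faster: any exponential with base > 1 dominates every polynomial.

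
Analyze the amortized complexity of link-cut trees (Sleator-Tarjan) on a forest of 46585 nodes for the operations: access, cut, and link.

Link-cut trees represent the forest using splay trees over preferred paths. With potential Phi = sum over nodes of log(size of virtual subtree), each access on 46585 nodes is O(log 46585) = O(log n) amortized by the splay-tree access lemma. Cut and link are O(1) plus one access.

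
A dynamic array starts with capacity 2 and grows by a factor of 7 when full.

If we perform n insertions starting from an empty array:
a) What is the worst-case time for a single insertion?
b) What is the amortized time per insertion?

(a) Worst-case single insertion: O(n) -- when the array is full at capacity c, the resize copies all c elements, and c can be Theta(n).
(b) Resizes happen at sizes 2, 14, 98, ... Total copy cost for n insertions: 2 + 14 + ... = O(n) (geometric series with ratio 1/7). Amortized cost per insertion: O(n)/n = O(1).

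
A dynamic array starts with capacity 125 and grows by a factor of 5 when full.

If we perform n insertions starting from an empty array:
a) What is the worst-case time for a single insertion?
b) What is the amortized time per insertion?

(a) Worst-case single insertion: O(n) -- when the array is full at capacity c, the resize copies all c elements, and c can be Theta(n).
(b) Resizes happen at sizes 125, 625, 3125, ... Total copy cost for n insertions: 125 + 625 + ... = O(n) (geometric series with ratio 1/5). Amortized cost per insertion: O(n)/n = O(1).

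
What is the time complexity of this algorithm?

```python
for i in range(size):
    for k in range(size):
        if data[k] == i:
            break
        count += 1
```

Time complexity: O(n^2).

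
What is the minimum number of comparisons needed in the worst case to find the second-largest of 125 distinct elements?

Lower bound: finding the max needs 125-1 comparisons. By the adversary weight-doubling argument, the max must personally win >= ceil(log_2(125)) = 7 comparisons; the 2nd-largest is among those 7 losers, needing 7-1 more comparisons. Total >= 125-1 + 7-1 = 130. A balanced knockout tournament achieves this.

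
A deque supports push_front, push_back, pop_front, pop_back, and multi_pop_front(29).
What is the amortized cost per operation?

Assign 2 credits to each push operation. A pop uses 1 saved credit. multi_pop_front(29) uses up to 29 saved credits from previous pushes. Credits never go negative. Amortized cost is O(1).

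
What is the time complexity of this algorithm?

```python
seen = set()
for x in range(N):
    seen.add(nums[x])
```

Time complexity: O(n).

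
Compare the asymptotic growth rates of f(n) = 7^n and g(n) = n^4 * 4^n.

f(n) = 7^n grows faster: 7^n / (n^4 4^n) = (7/4)^n / n^4 -> infinity since 7/4 > 1.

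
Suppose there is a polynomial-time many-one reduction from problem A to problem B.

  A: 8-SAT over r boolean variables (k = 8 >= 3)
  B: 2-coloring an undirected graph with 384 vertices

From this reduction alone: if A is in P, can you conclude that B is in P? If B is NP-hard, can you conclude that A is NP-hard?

A poly-time reduction A <=_p B transfers tractability DOWN (B easy => A easy) and hardness UP (A hard => B hard), not the reverse.
From A in P, the reduction alone does NOT give B in P: any problem in P trivially reduces to SAT, yet SAT is not known to be in P.
From B NP-hard, the reduction alone does NOT give A NP-hard: again, easy problems reduce to hard ones.
(Here in fact A is NP-complete and B is in P, so no such reduction is known -- its existence would imply P = NP; the analysis concerns only what the assumed reduction would or would not let you conclude.)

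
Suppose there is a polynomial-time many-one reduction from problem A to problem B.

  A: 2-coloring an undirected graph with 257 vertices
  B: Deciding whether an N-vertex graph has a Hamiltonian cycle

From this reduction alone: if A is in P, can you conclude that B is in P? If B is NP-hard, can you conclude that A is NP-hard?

A poly-time reduction A <=_p B transfers tractability DOWN (B easy => A easy) and hardness UP (A hard => B hard), not the reverse.
From A in P, the reduction alone does NOT give B in P: any problem in P trivially reduces to SAT, yet SAT is not known to be in P.
From B NP-hard, the reduction alone does NOT give A NP-hard: again, easy problems reduce to hard ones.
(Here in fact A is P and B is NP-complete.)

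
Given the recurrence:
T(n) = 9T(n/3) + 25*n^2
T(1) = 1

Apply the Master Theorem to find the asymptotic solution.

a=9, b=3, f(n)=25*n^2. log_3(9) = 2. Case 2: T(n) = O(n^2 log n).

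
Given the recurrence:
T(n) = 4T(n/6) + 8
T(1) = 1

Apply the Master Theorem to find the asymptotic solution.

a=4, b=6, f(n)=8. log_6(4) = 0.7737. Case 1 of Master Theorem: T(n) = O(n^0.7737).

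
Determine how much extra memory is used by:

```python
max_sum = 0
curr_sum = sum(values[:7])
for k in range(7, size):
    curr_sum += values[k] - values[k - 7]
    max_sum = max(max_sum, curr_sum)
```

Space complexity: O(1).
Only a constant amount of auxiliary storage is used; nothing grows with n.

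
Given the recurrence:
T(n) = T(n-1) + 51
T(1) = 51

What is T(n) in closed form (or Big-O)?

Unrolling: T(n) = T(n-1) + 51 = T(n-2) + 2*51 = ... = T(1) + (n-1)*51 = 51 + (n-1)*51 = 51n.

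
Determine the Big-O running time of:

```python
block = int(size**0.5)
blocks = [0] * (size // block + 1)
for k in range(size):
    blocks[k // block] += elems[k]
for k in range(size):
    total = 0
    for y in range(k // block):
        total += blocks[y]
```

Time complexity: O(n * sqrt(n)).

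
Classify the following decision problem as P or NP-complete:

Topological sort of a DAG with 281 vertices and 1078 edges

This problem is in P: DFS-based topological sort runs in O(V+E).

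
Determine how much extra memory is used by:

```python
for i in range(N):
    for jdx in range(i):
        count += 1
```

Space complexity: O(1).
Only a constant amount of auxiliary storage is used; nothing grows with n.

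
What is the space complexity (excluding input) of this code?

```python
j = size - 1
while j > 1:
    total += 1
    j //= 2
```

Space complexity: O(1).
Only a constant amount of auxiliary storage is used; nothing grows with n.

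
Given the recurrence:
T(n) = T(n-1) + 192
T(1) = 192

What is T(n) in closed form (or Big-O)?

Unrolling: T(n) = T(n-1) + 192 = T(n-2) + 2*192 = ... = T(1) + (n-1)*192 = 192 + (n-1)*192 = 192n.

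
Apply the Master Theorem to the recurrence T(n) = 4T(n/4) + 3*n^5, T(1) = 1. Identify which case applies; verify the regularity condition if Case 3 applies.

a=4, b=4, f(n)=3*n^5.
log_4(4) = 1 < 5.
f(n) = Omega(n^(1+epsilon)) for some epsilon > 0, so Case 3 is the candidate.
Regularity: a*f(n/b) = 4*3*(n/4)^5 = (4/1024)*3*n^5 <= c*f(n) with c = 4/1024 < 1. Satisfied.
Case 3: T(n) = Theta(n^5).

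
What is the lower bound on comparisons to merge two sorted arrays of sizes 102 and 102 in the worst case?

Adversary: with |102 - 102| <= 1 the inputs can be fully interleaved so that every adjacent pair in the merged output comes from different arrays. Then each of the 203 adjacent pairs must be directly compared, or the algorithm cannot determine their relative order. Standard merge meets this bound.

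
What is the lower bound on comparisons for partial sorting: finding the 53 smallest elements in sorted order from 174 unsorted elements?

Finding 53 smallest of 174 in sorted order: Omega(174) to identify the 53 smallest, plus Omega(53 log 53) to sort them. Total: Omega(n + k log k).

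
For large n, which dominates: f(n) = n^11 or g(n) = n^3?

f(n) = n^11 grows faster: n^11/n^3 = n^8 -> infinity.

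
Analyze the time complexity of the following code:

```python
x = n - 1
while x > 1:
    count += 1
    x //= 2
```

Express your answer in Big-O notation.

Time complexity: O(log n).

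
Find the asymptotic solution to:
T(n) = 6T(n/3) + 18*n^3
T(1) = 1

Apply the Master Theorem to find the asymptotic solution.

a=6, b=3, f(n)=18*n^3. log_3(6) = 1.631 < 3. Case 3: T(n) = O(n^3).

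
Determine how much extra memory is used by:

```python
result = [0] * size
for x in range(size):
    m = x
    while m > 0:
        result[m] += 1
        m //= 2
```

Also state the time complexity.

Space complexity: O(n).
Auxiliary storage grows linearly with the input size n in the worst case.
Time complexity: O(n log n).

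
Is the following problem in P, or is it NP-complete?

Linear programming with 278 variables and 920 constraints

This problem is in P: the ellipsoid and interior-point methods run in polynomial time.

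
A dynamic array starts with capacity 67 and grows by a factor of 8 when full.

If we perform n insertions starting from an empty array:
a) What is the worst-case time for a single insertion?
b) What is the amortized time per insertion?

(a) Worst-case single insertion: O(n) -- when the array is full at capacity c, the resize copies all c elements, and c can be Theta(n).
(b) Resizes happen at sizes 67, 536, 4288, ... Total copy cost for n insertions: 67 + 536 + ... = O(n) (geometric series with ratio 1/8). Amortized cost per insertion: O(n)/n = O(1).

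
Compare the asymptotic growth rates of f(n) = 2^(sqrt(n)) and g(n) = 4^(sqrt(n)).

g(n) = 4^(sqrt(n)) grows faster: ratio is (4/2)^(sqrt(n)) -> infinity since 4/2 > 1.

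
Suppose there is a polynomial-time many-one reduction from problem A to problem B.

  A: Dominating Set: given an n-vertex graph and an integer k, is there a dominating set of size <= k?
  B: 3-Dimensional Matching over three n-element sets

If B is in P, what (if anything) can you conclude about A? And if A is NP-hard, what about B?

A poly-time reduction A <=_p B means any A-instance can be transformed to a B-instance in poly time.
If B is in P: compose the reduction with B's poly-time algorithm to solve A in poly time, so A is in P.
If A is NP-hard: every NP problem reduces to A, which reduces to B; composing reductions, every NP problem reduces to B, so B is NP-hard.
(Here in fact A is NP-complete and B is NP-complete.)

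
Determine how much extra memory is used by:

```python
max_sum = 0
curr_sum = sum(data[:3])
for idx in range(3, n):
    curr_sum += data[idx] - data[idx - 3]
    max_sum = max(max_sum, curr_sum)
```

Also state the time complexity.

Space complexity: O(1).
Only a constant amount of auxiliary storage is used; nothing grows with n.
Time complexity: O(n).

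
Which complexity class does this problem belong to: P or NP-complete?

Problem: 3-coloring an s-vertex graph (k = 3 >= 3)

This problem is NP-complete: graph k-coloring for k>=3 is NP-complete by reduction from 3-SAT.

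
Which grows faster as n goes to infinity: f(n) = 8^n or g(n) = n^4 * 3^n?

f(n) = 8^n grows faster: 8^n / (n^4 3^n) = (8/3)^n / n^4 -> infinity since 8/3 > 1.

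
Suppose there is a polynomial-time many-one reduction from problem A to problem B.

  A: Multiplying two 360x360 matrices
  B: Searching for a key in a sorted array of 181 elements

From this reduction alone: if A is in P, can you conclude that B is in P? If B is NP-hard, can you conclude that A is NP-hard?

A poly-time reduction A <=_p B transfers tractability DOWN (B easy => A easy) and hardness UP (A hard => B hard), not the reverse.
From A in P, the reduction alone does NOT give B in P: any problem in P trivially reduces to SAT, yet SAT is not known to be in P.
From B NP-hard, the reduction alone does NOT give A NP-hard: again, easy problems reduce to hard ones.
(Here in fact A is P and B is P.)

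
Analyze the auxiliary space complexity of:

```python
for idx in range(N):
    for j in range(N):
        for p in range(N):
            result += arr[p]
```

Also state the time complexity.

Space complexity: O(1).
Only a constant amount of auxiliary storage is used; nothing grows with n.
Time complexity: O(n^3).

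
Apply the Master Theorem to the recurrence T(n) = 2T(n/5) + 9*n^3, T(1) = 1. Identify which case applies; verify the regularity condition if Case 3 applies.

a=2, b=5, f(n)=9*n^3.
log_5(2) = 0.4307 < 3.
f(n) = Omega(n^(0.4307+epsilon)) for some epsilon > 0, so Case 3 is the candidate.
Regularity: a*f(n/b) = 2*9*(n/5)^3 = (2/125)*9*n^3 <= c*f(n) with c = 2/125 < 1. Satisfied.
Case 3: T(n) = Theta(n^3).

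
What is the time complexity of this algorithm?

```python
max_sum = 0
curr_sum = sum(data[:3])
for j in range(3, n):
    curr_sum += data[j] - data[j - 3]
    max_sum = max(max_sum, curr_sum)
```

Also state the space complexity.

Time complexity: O(n).
Space complexity: O(1).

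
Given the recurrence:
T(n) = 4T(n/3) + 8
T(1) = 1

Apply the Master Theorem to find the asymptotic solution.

a=4, b=3, f(n)=8. log_3(4) = 1.262. Case 1 of Master Theorem: T(n) = O(n^1.262).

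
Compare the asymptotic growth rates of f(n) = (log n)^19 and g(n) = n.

g(n) = n grows faster: any positive polynomial dominates any polylog.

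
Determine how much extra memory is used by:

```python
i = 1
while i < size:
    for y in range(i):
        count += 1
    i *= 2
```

Space complexity: O(1).
Only a constant amount of auxiliary storage is used; nothing grows with n.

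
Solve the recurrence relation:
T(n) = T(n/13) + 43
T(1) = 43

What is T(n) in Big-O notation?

Each step divides n by 13 and adds 43. After log_13(n) steps, T(n) = O(log n).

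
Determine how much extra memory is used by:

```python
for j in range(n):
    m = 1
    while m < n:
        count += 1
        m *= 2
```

Space complexity: O(1).
Only a constant amount of auxiliary storage is used; nothing grows with n.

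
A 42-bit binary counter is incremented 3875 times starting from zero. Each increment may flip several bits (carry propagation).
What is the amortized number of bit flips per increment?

Bit i flips on every 2^i-th increment, so over 3875 increments bit i flips floor(3875/2^i) times. Summing over i: total flips < 2 * 3875. Amortized: < 2 = O(1) per increment.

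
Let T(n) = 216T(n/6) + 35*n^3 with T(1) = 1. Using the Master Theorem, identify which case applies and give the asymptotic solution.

a=216, b=6, f(n)=35*n^3.
log_6(216) = 3, so n^(log_b(a)) = n^3.
f(n) = Theta(n^3), so Case 2 applies.
T(n) = Theta(n^3 log n).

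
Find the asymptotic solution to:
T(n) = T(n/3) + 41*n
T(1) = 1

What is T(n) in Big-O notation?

Geometric series: 41*n*(1 + 1/3 + 1/3^2 + ...) = O(n). T(n) = O(n).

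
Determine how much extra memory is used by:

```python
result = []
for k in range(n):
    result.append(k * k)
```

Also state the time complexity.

Space complexity: O(n).
Auxiliary storage grows linearly with the input size n in the worst case.
Time complexity: O(n).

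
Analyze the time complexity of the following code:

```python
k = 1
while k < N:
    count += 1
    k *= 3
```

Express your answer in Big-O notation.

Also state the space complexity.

Time complexity: O(log n).
Space complexity: O(1).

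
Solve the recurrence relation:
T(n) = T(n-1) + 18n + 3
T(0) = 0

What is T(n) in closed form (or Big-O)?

Dominant term in sum is 18*sum(i, i=1..n) = 18*n*(n+1)/2 = O(n^2).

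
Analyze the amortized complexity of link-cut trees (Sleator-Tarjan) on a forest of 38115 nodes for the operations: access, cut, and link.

Link-cut trees represent the forest using splay trees over preferred paths. With potential Phi = sum over nodes of log(size of virtual subtree), each access on 38115 nodes is O(log 38115) = O(log n) amortized by the splay-tree access lemma. Cut and link are O(1) plus one access.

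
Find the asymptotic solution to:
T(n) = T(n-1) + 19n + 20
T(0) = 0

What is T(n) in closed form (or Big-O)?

Dominant term in sum is 19*sum(i, i=1..n) = 19*n*(n+1)/2 = O(n^2).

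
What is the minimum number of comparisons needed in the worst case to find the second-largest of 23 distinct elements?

Lower bound: finding the max needs 23-1 comparisons. By the adversary weight-doubling argument, the max must personally win >= ceil(log_2(23)) = 5 comparisons; the 2nd-largest is among those 5 losers, needing 5-1 more comparisons. Total >= 23-1 + 5-1 = 26. A balanced knockout tournament achieves this.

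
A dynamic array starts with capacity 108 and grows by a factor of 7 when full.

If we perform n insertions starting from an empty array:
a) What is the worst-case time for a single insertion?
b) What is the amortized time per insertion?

(a) Worst-case single insertion: O(n) -- when the array is full at capacity c, the resize copies all c elements, and c can be Theta(n).
(b) Resizes happen at sizes 108, 756, 5292, ... Total copy cost for n insertions: 108 + 756 + ... = O(n) (geometric series with ratio 1/7). Amortized cost per insertion: O(n)/n = O(1).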